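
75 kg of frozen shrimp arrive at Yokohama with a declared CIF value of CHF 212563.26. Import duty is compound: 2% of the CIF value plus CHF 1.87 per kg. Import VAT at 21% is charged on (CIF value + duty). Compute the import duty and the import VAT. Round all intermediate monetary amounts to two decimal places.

Import duty: CHF 4391.52; import VAT: CHF 45560.50

Ad valorem component: 212563.26 × 2% = 4251.27
Specific component: 75 × 1.87 = 140.25
Import duty = 4251.27 + 140.25 = 4391.52
VAT base = CIF + duty = 212563.26 + 4391.52 = 216954.78
Import VAT = 216954.78 × 21% = 45560.50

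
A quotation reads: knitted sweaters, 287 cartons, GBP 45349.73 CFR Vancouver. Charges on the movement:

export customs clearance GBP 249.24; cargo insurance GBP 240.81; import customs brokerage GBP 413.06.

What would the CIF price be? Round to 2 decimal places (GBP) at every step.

Not relevant to the conversion: export clearance — on the seller under both CFR and CIF; already in the CFR price and stays in the CIF price. brokerage — on the buyer under both terms; not part of either seller's price.
From CFR to CIF, the seller additionally bears: insurance.
CIF price = 45349.73 + 240.81 = 45590.54

CIF price: GBP 45590.54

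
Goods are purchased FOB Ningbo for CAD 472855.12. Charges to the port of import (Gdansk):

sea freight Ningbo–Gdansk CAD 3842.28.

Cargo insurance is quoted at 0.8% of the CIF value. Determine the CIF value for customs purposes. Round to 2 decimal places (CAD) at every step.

Let C be the CIF value. C = FOB price + freight + 0.8% × C
C − 0.8% × C = 472855.12 + 3842.28
0.992 × C = 476697.40
C = 476697.40 / 0.992 = 480541.73
Insurance premium = 0.8% × 480541.73 = 3844.33

CIF value: CAD 480541.73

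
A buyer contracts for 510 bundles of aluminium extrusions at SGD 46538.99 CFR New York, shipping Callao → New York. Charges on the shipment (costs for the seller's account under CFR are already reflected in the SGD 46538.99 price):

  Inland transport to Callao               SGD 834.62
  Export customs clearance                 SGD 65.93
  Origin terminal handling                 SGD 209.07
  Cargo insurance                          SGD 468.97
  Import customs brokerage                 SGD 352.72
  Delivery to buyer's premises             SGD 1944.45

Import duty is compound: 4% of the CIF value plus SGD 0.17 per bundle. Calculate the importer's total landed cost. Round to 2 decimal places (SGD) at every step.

CFR: the seller pays costs through ocean freight to the destination port, but not insurance.
Already in the invoice (seller's account under CFR): inland to port, export clearance, origin terminal — exclude.
CIF value = CFR price + insurance = 46538.99 + 468.97 = 47007.96
Ad valorem component: 47007.96 × 4% = 1880.32
Specific component: 510 × 0.17 = 86.70
Import duty = 1880.32 + 86.70 = 1967.02
Buyer bears: insurance 468.97 + brokerage 352.72 + delivery 1944.45 + duty 1967.02 = 4733.16
Landed cost = invoice 46538.99 + 4733.16 = 51272.15

Total landed cost: SGD 51272.15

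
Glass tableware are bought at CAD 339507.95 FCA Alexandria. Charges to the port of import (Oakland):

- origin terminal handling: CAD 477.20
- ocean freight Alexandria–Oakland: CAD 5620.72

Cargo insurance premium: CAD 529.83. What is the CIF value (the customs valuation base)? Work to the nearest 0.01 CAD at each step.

CIF = FCA price + pre-shipment costs + freight + insurance
CIF = 339507.95 + 477.20 + 5620.72 + 529.83 = 346135.70

CIF value: CAD 346135.70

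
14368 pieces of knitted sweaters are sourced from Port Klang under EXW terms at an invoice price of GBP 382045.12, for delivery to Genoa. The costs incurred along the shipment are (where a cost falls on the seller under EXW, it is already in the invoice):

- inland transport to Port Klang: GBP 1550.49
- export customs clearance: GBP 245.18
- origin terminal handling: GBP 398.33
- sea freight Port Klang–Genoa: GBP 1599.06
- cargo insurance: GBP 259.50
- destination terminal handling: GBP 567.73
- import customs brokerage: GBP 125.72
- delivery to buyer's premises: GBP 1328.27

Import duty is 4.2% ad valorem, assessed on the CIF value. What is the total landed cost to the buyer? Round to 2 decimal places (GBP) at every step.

EXW: the seller makes goods available at their premises; the buyer bears all onward costs.
CIF value = EXW price + inland to port + export clearance + origin terminal + freight + insurance = 382045.12 + 1550.49 + 245.18 + 398.33 + 1599.06 + 259.50 = 386097.68
Import duty = 386097.68 × 4.2% = 16216.10
Buyer bears: inland to port 1550.49 + export clearance 245.18 + origin terminal 398.33 + freight 1599.06 + insurance 259.50 + destination terminal 567.73 + brokerage 125.72 + delivery 1328.27 + duty 16216.10 = 22290.38
Landed cost = invoice 382045.12 + 22290.38 = 404335.50

Total landed cost: GBP 404335.50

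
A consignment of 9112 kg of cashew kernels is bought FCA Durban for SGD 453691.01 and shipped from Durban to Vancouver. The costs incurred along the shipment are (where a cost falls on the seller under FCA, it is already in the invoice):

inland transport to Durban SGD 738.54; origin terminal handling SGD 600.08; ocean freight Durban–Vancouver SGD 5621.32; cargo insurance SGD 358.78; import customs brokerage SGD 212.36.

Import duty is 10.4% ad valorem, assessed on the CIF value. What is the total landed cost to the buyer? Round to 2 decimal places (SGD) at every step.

FCA: the seller delivers export-cleared goods to the carrier; the buyer bears costs from that point.
Already in the invoice (seller's account under FCA): inland to port — exclude.
CIF value = FCA price + origin terminal + freight + insurance = 453691.01 + 600.08 + 5621.32 + 358.78 = 460271.19
Import duty = 460271.19 × 10.4% = 47868.20
Buyer bears: origin terminal 600.08 + freight 5621.32 + insurance 358.78 + brokerage 212.36 + duty 47868.20 = 54660.74
Landed cost = invoice 453691.01 + 54660.74 = 508351.75

Total landed cost: SGD 508351.75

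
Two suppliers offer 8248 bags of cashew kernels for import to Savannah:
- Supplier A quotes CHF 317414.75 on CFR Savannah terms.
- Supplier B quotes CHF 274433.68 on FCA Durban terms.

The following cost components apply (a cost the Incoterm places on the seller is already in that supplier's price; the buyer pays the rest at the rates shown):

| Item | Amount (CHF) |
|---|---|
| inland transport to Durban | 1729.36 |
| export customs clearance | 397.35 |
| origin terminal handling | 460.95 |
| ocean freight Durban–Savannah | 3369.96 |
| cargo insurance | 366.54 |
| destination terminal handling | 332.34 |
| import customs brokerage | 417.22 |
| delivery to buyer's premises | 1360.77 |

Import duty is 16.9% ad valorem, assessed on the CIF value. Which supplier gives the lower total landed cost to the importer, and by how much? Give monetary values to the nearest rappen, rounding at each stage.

Supplier B is cheaper by CHF 45766.54

Supplier A (CFR):
CIF value = CFR price + insurance = 317414.75 + 366.54 = 317781.29
Import duty = 317781.29 × 16.9% = 53705.04
Buyer bears (A): 366.54 + 332.34 + 417.22 + 1360.77 = 2476.87
Landed cost (A) = invoice 317414.75 + 2476.87 + duty 53705.04 = 373596.66
Supplier B (FCA):
CIF value = FCA price + origin terminal + freight + insurance = 274433.68 + 460.95 + 3369.96 + 366.54 = 278631.13
Import duty = 278631.13 × 16.9% = 47088.66
Buyer bears (B): 460.95 + 3369.96 + 366.54 + 332.34 + 417.22 + 1360.77 = 6307.78
Landed cost (B) = invoice 274433.68 + 6307.78 + duty 47088.66 = 327830.12
Difference = |373596.66 − 327830.12| = 45766.54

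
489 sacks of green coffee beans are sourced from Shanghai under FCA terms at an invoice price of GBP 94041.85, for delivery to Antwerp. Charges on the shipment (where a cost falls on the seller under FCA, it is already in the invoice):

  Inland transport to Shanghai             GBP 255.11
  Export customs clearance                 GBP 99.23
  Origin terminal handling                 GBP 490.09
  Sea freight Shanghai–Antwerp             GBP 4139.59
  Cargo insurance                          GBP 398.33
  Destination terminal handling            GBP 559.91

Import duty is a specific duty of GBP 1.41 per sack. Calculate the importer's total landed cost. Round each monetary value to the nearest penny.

Total landed cost: GBP 100319.26

FCA: the seller delivers export-cleared goods to the carrier; the buyer bears costs from that point.
Already in the invoice (seller's account under FCA): inland to port, export clearance — exclude.
CIF value = FCA price + origin terminal + freight + insurance = 94041.85 + 490.09 + 4139.59 + 398.33 = 99069.86
Import duty = 489 × 1.41 = 689.49
Buyer bears: origin terminal 490.09 + freight 4139.59 + insurance 398.33 + destination terminal 559.91 + duty 689.49 = 6277.41
Landed cost = invoice 94041.85 + 6277.41 = 100319.26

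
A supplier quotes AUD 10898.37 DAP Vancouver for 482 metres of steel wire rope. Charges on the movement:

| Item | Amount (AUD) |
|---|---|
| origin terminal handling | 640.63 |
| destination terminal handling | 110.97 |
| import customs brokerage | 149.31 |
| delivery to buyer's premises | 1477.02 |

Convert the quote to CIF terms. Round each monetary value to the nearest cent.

CIF price: AUD 9310.38

Not relevant to the conversion: origin terminal — on the seller under both DAP and CIF; already in the DAP price and stays in the CIF price. brokerage — on the buyer under both terms; not part of either seller's price.
From DAP to CIF, the seller no longer bears: destination terminal, delivery.
CIF price = 10898.37 − 110.97 − 1477.02 = 9310.38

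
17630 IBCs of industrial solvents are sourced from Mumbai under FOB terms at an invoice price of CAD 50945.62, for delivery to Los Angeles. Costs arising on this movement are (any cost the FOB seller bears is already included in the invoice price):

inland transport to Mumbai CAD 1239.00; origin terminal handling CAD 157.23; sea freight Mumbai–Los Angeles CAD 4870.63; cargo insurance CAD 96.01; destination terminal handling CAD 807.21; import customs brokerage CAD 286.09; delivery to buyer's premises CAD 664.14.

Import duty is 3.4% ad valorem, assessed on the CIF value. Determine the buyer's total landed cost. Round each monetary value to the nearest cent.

Total landed cost: CAD 59570.72

FOB: the seller bears costs until goods are on board at the origin port; the buyer bears freight, insurance and all costs thereafter.
Already in the invoice (seller's account under FOB): inland to port, origin terminal — exclude.
CIF value = FOB price + freight + insurance = 50945.62 + 4870.63 + 96.01 = 55912.26
Import duty = 55912.26 × 3.4% = 1901.02
Buyer bears: freight 4870.63 + insurance 96.01 + destination terminal 807.21 + brokerage 286.09 + delivery 664.14 + duty 1901.02 = 8625.10
Landed cost = invoice 50945.62 + 8625.10 = 59570.72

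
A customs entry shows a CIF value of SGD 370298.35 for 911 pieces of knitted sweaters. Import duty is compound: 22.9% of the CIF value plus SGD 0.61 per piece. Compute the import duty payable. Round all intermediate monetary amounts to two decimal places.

Ad valorem component: 370298.35 × 22.9% = 84798.32
Specific component: 911 × 0.61 = 555.71
Import duty = 84798.32 + 555.71 = 85354.03

Import duty: SGD 85354.03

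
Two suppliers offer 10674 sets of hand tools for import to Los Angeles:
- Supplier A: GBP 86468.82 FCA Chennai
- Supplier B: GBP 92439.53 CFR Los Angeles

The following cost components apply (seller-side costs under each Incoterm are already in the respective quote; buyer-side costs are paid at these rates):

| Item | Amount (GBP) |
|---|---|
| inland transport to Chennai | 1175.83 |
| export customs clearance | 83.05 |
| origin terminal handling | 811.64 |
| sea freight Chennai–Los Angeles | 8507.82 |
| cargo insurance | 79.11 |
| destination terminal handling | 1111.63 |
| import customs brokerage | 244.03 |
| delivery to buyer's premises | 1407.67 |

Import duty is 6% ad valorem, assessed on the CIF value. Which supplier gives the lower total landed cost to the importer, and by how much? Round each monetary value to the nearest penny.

Supplier A (FCA):
CIF value = FCA price + origin terminal + freight + insurance = 86468.82 + 811.64 + 8507.82 + 79.11 = 95867.39
Import duty = 95867.39 × 6% = 5752.04
Buyer bears (A): 811.64 + 8507.82 + 79.11 + 1111.63 + 244.03 + 1407.67 = 12161.90
Landed cost (A) = invoice 86468.82 + 12161.90 + duty 5752.04 = 104382.76
Supplier B (CFR):
CIF value = CFR price + insurance = 92439.53 + 79.11 = 92518.64
Import duty = 92518.64 × 6% = 5551.12
Buyer bears (B): 79.11 + 1111.63 + 244.03 + 1407.67 = 2842.44
Landed cost (B) = invoice 92439.53 + 2842.44 + duty 5551.12 = 100833.09
Difference = |104382.76 − 100833.09| = 3549.67

Supplier B is cheaper by GBP 3549.67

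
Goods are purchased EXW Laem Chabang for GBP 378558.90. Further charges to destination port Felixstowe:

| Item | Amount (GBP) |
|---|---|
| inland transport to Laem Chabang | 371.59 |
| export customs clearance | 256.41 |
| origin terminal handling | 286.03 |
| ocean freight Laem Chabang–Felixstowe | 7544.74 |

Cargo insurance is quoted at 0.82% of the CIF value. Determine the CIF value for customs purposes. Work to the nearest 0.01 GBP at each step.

Let C be the CIF value. C = EXW price + pre-shipment costs + freight + 0.82% × C
C − 0.82% × C = 378558.90 + 371.59 + 256.41 + 286.03 + 7544.74
0.9918 × C = 387017.67
C = 387017.67 / 0.9918 = 390217.45
Insurance premium = 0.82% × 390217.45 = 3199.78

CIF value: GBP 390217.45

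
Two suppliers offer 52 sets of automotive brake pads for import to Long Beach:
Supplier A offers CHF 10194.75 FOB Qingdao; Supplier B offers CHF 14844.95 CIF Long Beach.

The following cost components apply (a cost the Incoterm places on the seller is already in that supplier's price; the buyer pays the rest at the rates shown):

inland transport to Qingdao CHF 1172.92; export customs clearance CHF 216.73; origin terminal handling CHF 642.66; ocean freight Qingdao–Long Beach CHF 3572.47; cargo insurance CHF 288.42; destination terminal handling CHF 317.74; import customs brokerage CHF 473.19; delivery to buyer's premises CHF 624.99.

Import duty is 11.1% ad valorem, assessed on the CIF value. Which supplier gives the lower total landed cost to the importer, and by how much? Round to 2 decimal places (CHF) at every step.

Supplier A (FOB):
CIF value = FOB price + freight + insurance = 10194.75 + 3572.47 + 288.42 = 14055.64
Import duty = 14055.64 × 11.1% = 1560.18
Buyer bears (A): 3572.47 + 288.42 + 317.74 + 473.19 + 624.99 = 5276.81
Landed cost (A) = invoice 10194.75 + 5276.81 + duty 1560.18 = 17031.74
Supplier B (CIF):
The CIF price already equals the CIF value: 14844.95
Import duty = 14844.95 × 11.1% = 1647.79
Buyer bears (B): 317.74 + 473.19 + 624.99 = 1415.92
Landed cost (B) = invoice 14844.95 + 1415.92 + duty 1647.79 = 17908.66
Difference = |17031.74 − 17908.66| = 876.92

Supplier A is cheaper by CHF 876.92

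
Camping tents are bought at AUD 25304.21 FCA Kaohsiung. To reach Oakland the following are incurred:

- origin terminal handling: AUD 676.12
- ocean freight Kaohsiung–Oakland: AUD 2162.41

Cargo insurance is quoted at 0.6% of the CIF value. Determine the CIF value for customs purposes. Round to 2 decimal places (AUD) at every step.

Let C be the CIF value. C = FCA price + pre-shipment costs + freight + 0.6% × C
C − 0.6% × C = 25304.21 + 676.12 + 2162.41
0.994 × C = 28142.74
C = 28142.74 / 0.994 = 28312.62
Insurance premium = 0.6% × 28312.62 = 169.88

CIF value: AUD 28312.62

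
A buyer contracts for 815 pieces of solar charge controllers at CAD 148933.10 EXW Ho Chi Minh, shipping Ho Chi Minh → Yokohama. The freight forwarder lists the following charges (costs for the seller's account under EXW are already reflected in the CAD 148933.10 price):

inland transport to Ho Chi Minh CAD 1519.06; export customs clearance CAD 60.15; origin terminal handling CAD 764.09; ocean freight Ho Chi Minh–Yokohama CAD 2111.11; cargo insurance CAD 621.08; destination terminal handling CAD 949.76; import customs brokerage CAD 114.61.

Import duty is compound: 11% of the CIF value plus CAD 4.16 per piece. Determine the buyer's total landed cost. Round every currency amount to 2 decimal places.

Total landed cost: CAD 175404.30

EXW: the seller makes goods available at their premises; the buyer bears all onward costs.
CIF value = EXW price + inland to port + export clearance + origin terminal + freight + insurance = 148933.10 + 1519.06 + 60.15 + 764.09 + 2111.11 + 621.08 = 154008.59
Ad valorem component: 154008.59 × 11% = 16940.94
Specific component: 815 × 4.16 = 3390.40
Import duty = 16940.94 + 3390.40 = 20331.34
Buyer bears: inland to port 1519.06 + export clearance 60.15 + origin terminal 764.09 + freight 2111.11 + insurance 621.08 + destination terminal 949.76 + brokerage 114.61 + duty 20331.34 = 26471.20
Landed cost = invoice 148933.10 + 26471.20 = 175404.30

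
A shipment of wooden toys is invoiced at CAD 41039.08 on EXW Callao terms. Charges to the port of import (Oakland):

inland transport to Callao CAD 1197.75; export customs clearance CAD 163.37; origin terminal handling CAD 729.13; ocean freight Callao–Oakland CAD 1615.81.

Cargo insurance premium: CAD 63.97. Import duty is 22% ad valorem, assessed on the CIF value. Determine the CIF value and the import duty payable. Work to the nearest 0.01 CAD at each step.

CIF value: CAD 44809.11; import duty: CAD 9858.00

CIF = EXW price + pre-shipment costs + freight + insurance
CIF = 41039.08 + 1197.75 + 163.37 + 729.13 + 1615.81 + 63.97 = 44809.11
Import duty = 44809.11 × 22% = 9858.00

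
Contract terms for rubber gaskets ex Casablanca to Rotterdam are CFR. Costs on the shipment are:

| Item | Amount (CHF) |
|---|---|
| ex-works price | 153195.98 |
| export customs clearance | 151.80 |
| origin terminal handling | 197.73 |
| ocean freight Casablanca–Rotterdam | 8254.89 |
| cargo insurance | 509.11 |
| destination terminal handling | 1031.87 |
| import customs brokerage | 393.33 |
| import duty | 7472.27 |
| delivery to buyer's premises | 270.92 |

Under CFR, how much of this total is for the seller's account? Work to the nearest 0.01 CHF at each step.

CFR: the seller pays costs through ocean freight to the destination port, but not insurance.
Seller's account: goods 153195.98 + export clearance 151.80 + origin terminal 197.73 + freight 8254.89 = 161800.40
Buyer's account: insurance 509.11 + destination terminal 1031.87 + brokerage 393.33 + duty 7472.27 + delivery 270.92 = 9677.50

Seller's account: CHF 161800.40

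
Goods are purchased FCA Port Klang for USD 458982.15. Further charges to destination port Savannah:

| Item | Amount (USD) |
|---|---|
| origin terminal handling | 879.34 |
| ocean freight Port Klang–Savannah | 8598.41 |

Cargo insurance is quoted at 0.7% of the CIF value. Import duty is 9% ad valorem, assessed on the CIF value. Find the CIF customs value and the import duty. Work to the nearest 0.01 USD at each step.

Let C be the CIF value. C = FCA price + pre-shipment costs + freight + 0.7% × C
C − 0.7% × C = 458982.15 + 879.34 + 8598.41
0.993 × C = 468459.90
C = 468459.90 / 0.993 = 471762.24
Insurance premium = 0.7% × 471762.24 = 3302.34
Import duty = 471762.24 × 9% = 42458.60

CIF value: USD 471762.24; import duty: USD 42458.60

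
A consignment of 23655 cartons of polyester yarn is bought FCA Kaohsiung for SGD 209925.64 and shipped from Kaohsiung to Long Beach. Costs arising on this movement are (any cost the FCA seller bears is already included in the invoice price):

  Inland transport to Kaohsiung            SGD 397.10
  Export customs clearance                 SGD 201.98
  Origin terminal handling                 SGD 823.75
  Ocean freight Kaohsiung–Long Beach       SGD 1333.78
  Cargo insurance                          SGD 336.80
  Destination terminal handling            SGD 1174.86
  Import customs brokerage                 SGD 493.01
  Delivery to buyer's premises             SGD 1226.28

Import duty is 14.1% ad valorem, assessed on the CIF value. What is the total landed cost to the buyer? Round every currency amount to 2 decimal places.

FCA: the seller delivers export-cleared goods to the carrier; the buyer bears costs from that point.
Already in the invoice (seller's account under FCA): inland to port, export clearance — exclude.
CIF value = FCA price + origin terminal + freight + insurance = 209925.64 + 823.75 + 1333.78 + 336.80 = 212419.97
Import duty = 212419.97 × 14.1% = 29951.22
Buyer bears: origin terminal 823.75 + freight 1333.78 + insurance 336.80 + destination terminal 1174.86 + brokerage 493.01 + delivery 1226.28 + duty 29951.22 = 35339.70
Landed cost = invoice 209925.64 + 35339.70 = 245265.34

Total landed cost: SGD 245265.34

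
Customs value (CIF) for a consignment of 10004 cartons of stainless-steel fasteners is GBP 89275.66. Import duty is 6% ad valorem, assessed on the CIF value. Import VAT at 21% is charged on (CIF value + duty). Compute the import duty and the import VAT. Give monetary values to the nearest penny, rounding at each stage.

Import duty: GBP 5356.54; import VAT: GBP 19872.76

Import duty = 89275.66 × 6% = 5356.54
VAT base = CIF + duty = 89275.66 + 5356.54 = 94632.20
Import VAT = 94632.20 × 21% = 19872.76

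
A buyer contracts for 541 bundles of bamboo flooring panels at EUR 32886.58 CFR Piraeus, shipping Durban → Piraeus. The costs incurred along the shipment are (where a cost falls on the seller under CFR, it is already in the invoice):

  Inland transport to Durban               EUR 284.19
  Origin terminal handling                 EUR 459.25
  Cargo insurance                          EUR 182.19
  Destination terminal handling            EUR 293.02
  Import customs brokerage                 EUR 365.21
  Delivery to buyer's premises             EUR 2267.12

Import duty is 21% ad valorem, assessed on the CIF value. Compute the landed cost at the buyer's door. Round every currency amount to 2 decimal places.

CFR: the seller pays costs through ocean freight to the destination port, but not insurance.
Already in the invoice (seller's account under CFR): inland to port, origin terminal — exclude.
CIF value = CFR price + insurance = 32886.58 + 182.19 = 33068.77
Import duty = 33068.77 × 21% = 6944.44
Buyer bears: insurance 182.19 + destination terminal 293.02 + brokerage 365.21 + delivery 2267.12 + duty 6944.44 = 10051.98
Landed cost = invoice 32886.58 + 10051.98 = 42938.56

Total landed cost: EUR 42938.56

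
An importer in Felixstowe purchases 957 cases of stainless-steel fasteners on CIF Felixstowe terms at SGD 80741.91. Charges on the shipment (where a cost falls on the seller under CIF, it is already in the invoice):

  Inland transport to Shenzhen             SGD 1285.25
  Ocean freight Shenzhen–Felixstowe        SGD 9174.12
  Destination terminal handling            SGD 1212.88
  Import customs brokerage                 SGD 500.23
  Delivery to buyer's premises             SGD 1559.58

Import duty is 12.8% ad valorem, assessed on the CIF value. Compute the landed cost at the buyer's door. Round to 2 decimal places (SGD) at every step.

Total landed cost: SGD 94349.56

CIF: the seller pays costs through ocean freight and marine insurance to the destination port.
Already in the invoice (seller's account under CIF): inland to port, freight — exclude.
The CIF price already equals the CIF value: 80741.91
Import duty = 80741.91 × 12.8% = 10334.96
Buyer bears: destination terminal 1212.88 + brokerage 500.23 + delivery 1559.58 + duty 10334.96 = 13607.65
Landed cost = invoice 80741.91 + 13607.65 = 94349.56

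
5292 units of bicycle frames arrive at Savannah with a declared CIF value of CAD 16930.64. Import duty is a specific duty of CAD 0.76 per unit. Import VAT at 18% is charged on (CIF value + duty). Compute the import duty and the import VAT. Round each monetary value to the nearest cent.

Import duty = 5292 × 0.76 = 4021.92
VAT base = CIF + duty = 16930.64 + 4021.92 = 20952.56
Import VAT = 20952.56 × 18% = 3771.46

Import duty: CAD 4021.92; import VAT: CAD 3771.46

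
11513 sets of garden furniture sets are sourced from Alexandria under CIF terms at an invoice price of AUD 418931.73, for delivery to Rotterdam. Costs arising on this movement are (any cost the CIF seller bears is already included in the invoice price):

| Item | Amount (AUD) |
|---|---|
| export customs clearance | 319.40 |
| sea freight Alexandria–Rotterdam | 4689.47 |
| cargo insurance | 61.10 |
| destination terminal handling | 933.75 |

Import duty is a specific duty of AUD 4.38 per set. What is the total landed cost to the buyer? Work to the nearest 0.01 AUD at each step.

CIF: the seller pays costs through ocean freight and marine insurance to the destination port.
Already in the invoice (seller's account under CIF): export clearance, freight, insurance — exclude.
The CIF price already equals the CIF value: 418931.73
Import duty = 11513 × 4.38 = 50426.94
Buyer bears: destination terminal 933.75 + duty 50426.94 = 51360.69
Landed cost = invoice 418931.73 + 51360.69 = 470292.42

Total landed cost: AUD 470292.42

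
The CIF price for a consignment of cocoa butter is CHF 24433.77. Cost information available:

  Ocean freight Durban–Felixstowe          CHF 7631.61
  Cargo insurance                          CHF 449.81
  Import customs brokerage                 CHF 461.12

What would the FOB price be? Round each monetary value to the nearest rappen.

FOB price: CHF 16352.35

Not relevant to the conversion: brokerage — on the buyer under both terms; not part of either seller's price.
From CIF to FOB, the seller no longer bears: freight, insurance.
FOB price = 24433.77 − 7631.61 − 449.81 = 16352.35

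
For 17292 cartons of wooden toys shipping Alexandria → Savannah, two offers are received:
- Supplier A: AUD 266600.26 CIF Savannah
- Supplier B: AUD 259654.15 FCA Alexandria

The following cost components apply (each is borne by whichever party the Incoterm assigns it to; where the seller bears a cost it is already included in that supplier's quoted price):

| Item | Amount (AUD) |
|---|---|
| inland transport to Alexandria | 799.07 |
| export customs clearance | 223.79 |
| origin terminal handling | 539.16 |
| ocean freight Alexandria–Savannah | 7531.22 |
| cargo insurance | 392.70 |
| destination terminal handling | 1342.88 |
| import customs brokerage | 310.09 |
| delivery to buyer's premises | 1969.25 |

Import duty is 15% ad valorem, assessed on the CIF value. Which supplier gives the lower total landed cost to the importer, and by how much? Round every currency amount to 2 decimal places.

Supplier A (CIF):
The CIF price already equals the CIF value: 266600.26
Import duty = 266600.26 × 15% = 39990.04
Buyer bears (A): 1342.88 + 310.09 + 1969.25 = 3622.22
Landed cost (A) = invoice 266600.26 + 3622.22 + duty 39990.04 = 310212.52
Supplier B (FCA):
CIF value = FCA price + origin terminal + freight + insurance = 259654.15 + 539.16 + 7531.22 + 392.70 = 268117.23
Import duty = 268117.23 × 15% = 40217.58
Buyer bears (B): 539.16 + 7531.22 + 392.70 + 1342.88 + 310.09 + 1969.25 = 12085.30
Landed cost (B) = invoice 259654.15 + 12085.30 + duty 40217.58 = 311957.03
Difference = |310212.52 − 311957.03| = 1744.51

Supplier A is cheaper by AUD 1744.51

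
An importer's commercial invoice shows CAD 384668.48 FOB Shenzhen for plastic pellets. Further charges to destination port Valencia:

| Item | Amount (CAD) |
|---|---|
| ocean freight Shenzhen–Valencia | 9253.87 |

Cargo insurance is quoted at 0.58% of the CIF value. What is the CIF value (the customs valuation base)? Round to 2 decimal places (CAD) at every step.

Let C be the CIF value. C = FOB price + freight + 0.58% × C
C − 0.58% × C = 384668.48 + 9253.87
0.9942 × C = 393922.35
C = 393922.35 / 0.9942 = 396220.43
Insurance premium = 0.58% × 396220.43 = 2298.08

CIF value: CAD 396220.43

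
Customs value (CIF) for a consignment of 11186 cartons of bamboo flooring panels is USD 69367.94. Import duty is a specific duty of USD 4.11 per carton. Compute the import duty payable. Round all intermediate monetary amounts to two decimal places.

Import duty = 11186 × 4.11 = 45974.46

Import duty: USD 45974.46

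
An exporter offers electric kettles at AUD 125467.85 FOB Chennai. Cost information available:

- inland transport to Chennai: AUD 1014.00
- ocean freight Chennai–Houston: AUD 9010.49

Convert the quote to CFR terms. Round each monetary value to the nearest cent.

Not relevant to the conversion: inland to port — on the seller under both FOB and CFR; already in the FOB price and stays in the CFR price.
From FOB to CFR, the seller additionally bears: freight.
CFR price = 125467.85 + 9010.49 = 134478.34

CFR price: AUD 134478.34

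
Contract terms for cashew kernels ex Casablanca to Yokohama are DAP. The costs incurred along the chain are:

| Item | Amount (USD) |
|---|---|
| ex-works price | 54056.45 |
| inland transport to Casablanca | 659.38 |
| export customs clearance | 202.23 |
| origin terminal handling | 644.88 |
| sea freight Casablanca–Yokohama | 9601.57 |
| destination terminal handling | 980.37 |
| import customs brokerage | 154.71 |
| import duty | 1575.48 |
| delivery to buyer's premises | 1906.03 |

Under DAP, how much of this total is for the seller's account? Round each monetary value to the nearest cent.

DAP: the seller bears all costs to the named destination except import duty and clearance.
Seller's account: goods 54056.45 + inland to port 659.38 + export clearance 202.23 + origin terminal 644.88 + freight 9601.57 + destination terminal 980.37 + delivery 1906.03 = 68050.91
Buyer's account: brokerage 154.71 + duty 1575.48 = 1730.19

Seller's account: USD 68050.91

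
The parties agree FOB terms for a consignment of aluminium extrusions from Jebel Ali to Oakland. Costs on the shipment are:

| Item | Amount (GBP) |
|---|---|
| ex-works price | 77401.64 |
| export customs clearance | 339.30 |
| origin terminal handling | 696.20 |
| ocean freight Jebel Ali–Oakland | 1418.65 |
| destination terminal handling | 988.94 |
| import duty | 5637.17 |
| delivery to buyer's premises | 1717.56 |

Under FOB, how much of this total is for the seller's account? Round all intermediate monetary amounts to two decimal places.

FOB: the seller bears costs until goods are on board at the origin port; the buyer bears freight, insurance and all costs thereafter.
Seller's account: goods 77401.64 + export clearance 339.30 + origin terminal 696.20 = 78437.14
Buyer's account: freight 1418.65 + destination terminal 988.94 + duty 5637.17 + delivery 1717.56 = 9762.32

Seller's account: GBP 78437.14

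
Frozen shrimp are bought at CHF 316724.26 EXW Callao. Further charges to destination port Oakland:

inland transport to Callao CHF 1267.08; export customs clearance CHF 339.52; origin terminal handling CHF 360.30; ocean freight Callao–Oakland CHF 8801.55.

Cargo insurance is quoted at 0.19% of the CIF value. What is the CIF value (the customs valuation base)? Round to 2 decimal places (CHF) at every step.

Let C be the CIF value. C = EXW price + pre-shipment costs + freight + 0.19% × C
C − 0.19% × C = 316724.26 + 1267.08 + 339.52 + 360.30 + 8801.55
0.9981 × C = 327492.71
C = 327492.71 / 0.9981 = 328116.13
Insurance premium = 0.19% × 328116.13 = 623.42

CIF value: CHF 328116.13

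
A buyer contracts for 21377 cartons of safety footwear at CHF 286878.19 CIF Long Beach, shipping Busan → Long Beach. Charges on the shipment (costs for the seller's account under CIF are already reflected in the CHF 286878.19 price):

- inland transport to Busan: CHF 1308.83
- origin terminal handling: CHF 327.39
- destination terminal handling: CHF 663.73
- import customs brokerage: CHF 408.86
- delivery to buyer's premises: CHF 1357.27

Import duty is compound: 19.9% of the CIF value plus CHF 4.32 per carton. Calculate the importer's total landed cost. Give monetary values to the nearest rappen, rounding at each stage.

Total landed cost: CHF 438745.45

CIF: the seller pays costs through ocean freight and marine insurance to the destination port.
Already in the invoice (seller's account under CIF): inland to port, origin terminal — exclude.
The CIF price already equals the CIF value: 286878.19
Ad valorem component: 286878.19 × 19.9% = 57088.76
Specific component: 21377 × 4.32 = 92348.64
Import duty = 57088.76 + 92348.64 = 149437.40
Buyer bears: destination terminal 663.73 + brokerage 408.86 + delivery 1357.27 + duty 149437.40 = 151867.26
Landed cost = invoice 286878.19 + 151867.26 = 438745.45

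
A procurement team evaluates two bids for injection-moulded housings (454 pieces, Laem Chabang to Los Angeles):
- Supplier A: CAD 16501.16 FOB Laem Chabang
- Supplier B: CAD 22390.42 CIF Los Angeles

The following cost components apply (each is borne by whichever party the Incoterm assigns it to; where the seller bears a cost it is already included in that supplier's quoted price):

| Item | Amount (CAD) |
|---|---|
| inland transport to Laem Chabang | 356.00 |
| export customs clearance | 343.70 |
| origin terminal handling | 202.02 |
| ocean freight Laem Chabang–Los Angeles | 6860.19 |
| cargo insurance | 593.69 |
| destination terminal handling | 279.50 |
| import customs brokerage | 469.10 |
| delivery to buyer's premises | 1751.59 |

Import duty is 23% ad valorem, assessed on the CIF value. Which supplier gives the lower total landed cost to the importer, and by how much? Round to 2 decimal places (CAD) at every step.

Supplier B is cheaper by CAD 1924.48

Supplier A (FOB):
CIF value = FOB price + freight + insurance = 16501.16 + 6860.19 + 593.69 = 23955.04
Import duty = 23955.04 × 23% = 5509.66
Buyer bears (A): 6860.19 + 593.69 + 279.50 + 469.10 + 1751.59 = 9954.07
Landed cost (A) = invoice 16501.16 + 9954.07 + duty 5509.66 = 31964.89
Supplier B (CIF):
The CIF price already equals the CIF value: 22390.42
Import duty = 22390.42 × 23% = 5149.80
Buyer bears (B): 279.50 + 469.10 + 1751.59 = 2500.19
Landed cost (B) = invoice 22390.42 + 2500.19 + duty 5149.80 = 30040.41
Difference = |31964.89 − 30040.41| = 1924.48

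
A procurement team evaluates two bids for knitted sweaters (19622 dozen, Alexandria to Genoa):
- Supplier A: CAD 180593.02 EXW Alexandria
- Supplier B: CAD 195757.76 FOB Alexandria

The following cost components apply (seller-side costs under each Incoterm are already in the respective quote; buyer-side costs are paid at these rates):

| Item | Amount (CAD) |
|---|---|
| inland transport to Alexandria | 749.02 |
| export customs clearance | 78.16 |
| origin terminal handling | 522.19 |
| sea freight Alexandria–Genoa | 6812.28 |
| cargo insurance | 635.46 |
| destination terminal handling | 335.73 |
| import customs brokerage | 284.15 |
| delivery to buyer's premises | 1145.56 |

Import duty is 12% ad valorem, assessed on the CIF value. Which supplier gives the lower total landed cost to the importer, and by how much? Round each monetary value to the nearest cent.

Supplier A is cheaper by CAD 15473.21

Supplier A (EXW):
CIF value = EXW price + inland to port + export clearance + origin terminal + freight + insurance = 180593.02 + 749.02 + 78.16 + 522.19 + 6812.28 + 635.46 = 189390.13
Import duty = 189390.13 × 12% = 22726.82
Buyer bears (A): 749.02 + 78.16 + 522.19 + 6812.28 + 635.46 + 335.73 + 284.15 + 1145.56 = 10562.55
Landed cost (A) = invoice 180593.02 + 10562.55 + duty 22726.82 = 213882.39
Supplier B (FOB):
CIF value = FOB price + freight + insurance = 195757.76 + 6812.28 + 635.46 = 203205.50
Import duty = 203205.50 × 12% = 24384.66
Buyer bears (B): 6812.28 + 635.46 + 335.73 + 284.15 + 1145.56 = 9213.18
Landed cost (B) = invoice 195757.76 + 9213.18 + duty 24384.66 = 229355.60
Difference = |213882.39 − 229355.60| = 15473.21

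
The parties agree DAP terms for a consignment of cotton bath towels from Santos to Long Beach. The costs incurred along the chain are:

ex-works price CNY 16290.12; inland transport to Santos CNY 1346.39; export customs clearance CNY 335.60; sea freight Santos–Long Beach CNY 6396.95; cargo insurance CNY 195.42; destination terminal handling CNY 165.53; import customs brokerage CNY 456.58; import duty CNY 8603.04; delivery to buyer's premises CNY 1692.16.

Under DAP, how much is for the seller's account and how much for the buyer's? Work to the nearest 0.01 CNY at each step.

Seller: CNY 26422.17; buyer: CNY 9059.62

DAP: the seller bears all costs to the named destination except import duty and clearance.
Seller's account: goods 16290.12 + inland to port 1346.39 + export clearance 335.60 + freight 6396.95 + insurance 195.42 + destination terminal 165.53 + delivery 1692.16 = 26422.17
Buyer's account: brokerage 456.58 + duty 8603.04 = 9059.62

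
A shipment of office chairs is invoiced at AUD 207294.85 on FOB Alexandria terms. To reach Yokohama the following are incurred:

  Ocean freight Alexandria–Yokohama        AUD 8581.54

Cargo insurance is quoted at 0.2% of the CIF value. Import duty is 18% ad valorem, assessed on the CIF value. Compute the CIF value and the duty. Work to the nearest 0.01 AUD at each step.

Let C be the CIF value. C = FOB price + freight + 0.2% × C
C − 0.2% × C = 207294.85 + 8581.54
0.998 × C = 215876.39
C = 215876.39 / 0.998 = 216309.01
Insurance premium = 0.2% × 216309.01 = 432.62
Import duty = 216309.01 × 18% = 38935.62

CIF value: AUD 216309.01; import duty: AUD 38935.62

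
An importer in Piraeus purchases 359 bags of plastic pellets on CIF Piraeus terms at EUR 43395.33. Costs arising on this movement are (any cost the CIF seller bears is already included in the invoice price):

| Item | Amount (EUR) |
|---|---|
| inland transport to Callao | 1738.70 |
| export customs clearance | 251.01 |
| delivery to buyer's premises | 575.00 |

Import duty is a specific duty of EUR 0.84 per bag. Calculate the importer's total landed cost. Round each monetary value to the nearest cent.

Total landed cost: EUR 44271.89

CIF: the seller pays costs through ocean freight and marine insurance to the destination port.
Already in the invoice (seller's account under CIF): inland to port, export clearance — exclude.
The CIF price already equals the CIF value: 43395.33
Import duty = 359 × 0.84 = 301.56
Buyer bears: delivery 575.00 + duty 301.56 = 876.56
Landed cost = invoice 43395.33 + 876.56 = 44271.89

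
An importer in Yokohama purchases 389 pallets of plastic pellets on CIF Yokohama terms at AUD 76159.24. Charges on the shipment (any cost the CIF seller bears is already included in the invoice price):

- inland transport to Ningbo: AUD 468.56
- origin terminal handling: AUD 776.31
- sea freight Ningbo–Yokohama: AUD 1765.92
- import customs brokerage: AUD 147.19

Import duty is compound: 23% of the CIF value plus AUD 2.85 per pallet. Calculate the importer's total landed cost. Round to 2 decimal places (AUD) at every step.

Total landed cost: AUD 94931.71

CIF: the seller pays costs through ocean freight and marine insurance to the destination port.
Already in the invoice (seller's account under CIF): inland to port, origin terminal, freight — exclude.
The CIF price already equals the CIF value: 76159.24
Ad valorem component: 76159.24 × 23% = 17516.63
Specific component: 389 × 2.85 = 1108.65
Import duty = 17516.63 + 1108.65 = 18625.28
Buyer bears: brokerage 147.19 + duty 18625.28 = 18772.47
Landed cost = invoice 76159.24 + 18772.47 = 94931.71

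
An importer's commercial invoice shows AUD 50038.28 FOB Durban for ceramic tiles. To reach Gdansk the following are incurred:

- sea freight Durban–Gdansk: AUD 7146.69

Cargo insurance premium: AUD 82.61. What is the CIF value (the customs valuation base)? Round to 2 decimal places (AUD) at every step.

CIF = FOB price + freight + insurance
CIF = 50038.28 + 7146.69 + 82.61 = 57267.58

CIF value: AUD 57267.58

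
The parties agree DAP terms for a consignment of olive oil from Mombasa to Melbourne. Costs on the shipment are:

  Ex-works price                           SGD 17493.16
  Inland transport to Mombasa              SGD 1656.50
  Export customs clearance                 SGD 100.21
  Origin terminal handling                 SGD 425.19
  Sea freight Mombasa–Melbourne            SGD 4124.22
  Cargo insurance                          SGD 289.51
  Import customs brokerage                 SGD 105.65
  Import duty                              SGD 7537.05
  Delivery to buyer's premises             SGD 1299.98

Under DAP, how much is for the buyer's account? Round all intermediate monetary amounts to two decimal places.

Buyer's account: SGD 7642.70

DAP: the seller bears all costs to the named destination except import duty and clearance.
Seller's account: goods 17493.16 + inland to port 1656.50 + export clearance 100.21 + origin terminal 425.19 + freight 4124.22 + insurance 289.51 + delivery 1299.98 = 25388.77
Buyer's account: brokerage 105.65 + duty 7537.05 = 7642.70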